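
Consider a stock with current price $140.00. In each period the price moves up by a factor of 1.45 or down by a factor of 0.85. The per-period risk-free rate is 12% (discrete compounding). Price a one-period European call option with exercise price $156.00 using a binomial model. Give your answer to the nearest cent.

$18.88

Risk-neutral probability p = (1 + 0.12 − 0.85)/(1.45 − 0.85) = 0.2700/0.6000 = 0.4500
Terminal stock prices: S_u = 203, S_d = 119
Terminal payoffs (S − K): max(47, 0) = 47, max(-37, 0) = 0
Node 0 (S = 140): V_0 = 1/1.12·[0.4500·47.0000 + 0.5500·0.0000] = 18.8839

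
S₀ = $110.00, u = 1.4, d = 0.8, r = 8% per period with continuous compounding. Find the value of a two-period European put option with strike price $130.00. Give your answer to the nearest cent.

$17.04

Risk-neutral probability p = (e^0.08 − 0.8)/(1.4 − 0.8) = 0.2833/0.6000 = 0.4721
Terminal stock prices: S_uu = 215.6, S_ud = 123.2, S_dd = 70.4
Terminal payoffs (K − S): max(-85.6, 0) = 0, max(6.8, 0) = 6.8, max(59.6, 0) = 59.6
Node u (S = 154): V_u = e^(−0.08)·[0.4721·0.0000 + 0.5279·6.8000] = 3.3134
Node d (S = 88): V_d = e^(−0.08)·[0.4721·6.8000 + 0.5279·59.6000] = 32.0051
Node 0 (S = 110): V_0 = e^(−0.08)·[0.4721·3.3134 + 0.5279·32.0051] = 17.0393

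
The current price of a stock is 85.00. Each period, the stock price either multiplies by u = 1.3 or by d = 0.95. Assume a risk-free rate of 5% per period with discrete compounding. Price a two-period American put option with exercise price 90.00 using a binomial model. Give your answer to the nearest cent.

6.29

Risk-neutral probability p = (1 + 0.05 − 0.95)/(1.3 − 0.95) = 0.1000/0.3500 = 0.2857
Terminal stock prices: S_uu = 143.7, S_ud = 105, S_dd = 76.71
Terminal payoffs (K − S): max(-53.65, 0) = 0, max(-14.97, 0) = 0, max(13.29, 0) = 13.29
Node u (S = 110.5): continuation = 1/1.05·[0.2857·0.0000 + 0.7143·0.0000] = 0.0000; exercise value = 0.0000 ≤ continuation, so V_u = 0.0000
Node d (S = 80.75): continuation = 1/1.05·[0.2857·0.0000 + 0.7143·13.2875] = 9.0391; exercise value = 9.2500 > continuation, so V_d = 9.2500 (exercise)
Node 0 (S = 85): continuation = 1/1.05·[0.2857·0.0000 + 0.7143·9.2500] = 6.2925; exercise value = 5.0000 ≤ continuation, so V_0 = 6.2925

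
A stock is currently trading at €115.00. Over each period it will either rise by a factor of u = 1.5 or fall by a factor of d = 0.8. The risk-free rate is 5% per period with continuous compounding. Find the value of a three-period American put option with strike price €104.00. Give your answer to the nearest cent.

€11.30

Risk-neutral probability p = (e^0.05 − 0.8)/(1.5 − 0.8) = 0.2513/0.7000 = 0.3590
Terminal stock prices: S_uuu = 388.1, S_uud = 207, S_udd = 110.4, S_ddd = 58.88
Terminal payoffs (K − S): max(-284.1, 0) = 0, max(-103, 0) = 0, max(-6.4, 0) = 0, max(45.12, 0) = 45.12
Node uu (S = 258.8): continuation = e^(−0.05)·[0.3590·0.0000 + 0.6410·0.0000] = 0.0000; exercise value = 0.0000 ≤ continuation, so V_uu = 0.0000
Node ud (S = 138): continuation = e^(−0.05)·[0.3590·0.0000 + 0.6410·0.0000] = 0.0000; exercise value = 0.0000 ≤ continuation, so V_ud = 0.0000
Node dd (S = 73.6): continuation = e^(−0.05)·[0.3590·0.0000 + 0.6410·45.1200] = 27.5132; exercise value = 30.4000 > continuation, so V_dd = 30.4000 (exercise)
Node u (S = 172.5): continuation = e^(−0.05)·[0.3590·0.0000 + 0.6410·0.0000] = 0.0000; exercise value = 0.0000 ≤ continuation, so V_u = 0.0000
Node d (S = 92): continuation = e^(−0.05)·[0.3590·0.0000 + 0.6410·30.4000] = 18.5372; exercise value = 12.0000 ≤ continuation, so V_d = 18.5372
Node 0 (S = 115): continuation = e^(−0.05)·[0.3590·0.0000 + 0.6410·18.5372] = 11.3036; exercise value = 0.0000 ≤ continuation, so V_0 = 11.3036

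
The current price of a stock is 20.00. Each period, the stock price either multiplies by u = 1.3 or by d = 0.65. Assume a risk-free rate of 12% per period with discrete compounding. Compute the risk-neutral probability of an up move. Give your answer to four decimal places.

p = 0.7231

Risk-neutral probability p = (1 + 0.12 − 0.65)/(1.3 − 0.65) = 0.4700/0.6500 = 0.7231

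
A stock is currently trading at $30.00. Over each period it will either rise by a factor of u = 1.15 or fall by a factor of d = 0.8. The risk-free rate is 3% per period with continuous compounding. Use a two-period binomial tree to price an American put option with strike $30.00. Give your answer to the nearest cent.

Risk-neutral probability p = (e^0.03 − 0.8)/(1.15 − 0.8) = 0.2305/0.3500 = 0.6584
Terminal stock prices: S_uu = 39.67, S_ud = 27.6, S_dd = 19.2
Terminal payoffs (K − S): max(-9.675, 0) = 0, max(2.4, 0) = 2.4, max(10.8, 0) = 10.8
Node u (S = 34.5): continuation = e^(−0.03)·[0.6584·0.0000 + 0.3416·2.4000] = 0.7955; exercise value = 0.0000 ≤ continuation, so V_u = 0.7955
Node d (S = 24): continuation = e^(−0.03)·[0.6584·2.4000 + 0.3416·10.8000] = 5.1134; exercise value = 6.0000 > continuation, so V_d = 6.0000 (exercise)
Node 0 (S = 30): continuation = e^(−0.03)·[0.6584·0.7955 + 0.3416·6.0000] = 2.4971; exercise value = 0.0000 ≤ continuation, so V_0 = 2.4971

$2.50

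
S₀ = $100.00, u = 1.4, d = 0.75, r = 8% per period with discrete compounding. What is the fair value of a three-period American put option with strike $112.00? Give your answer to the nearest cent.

Risk-neutral probability p = (1 + 0.08 − 0.75)/(1.4 − 0.75) = 0.3300/0.6500 = 0.5077
Terminal stock prices: S_uuu = 274.4, S_uud = 147, S_udd = 78.75, S_ddd = 42.19
Terminal payoffs (K − S): max(-162.4, 0) = 0, max(-35, 0) = 0, max(33.25, 0) = 33.25, max(69.81, 0) = 69.81
Node uu (S = 196): continuation = 1/1.08·[0.5077·0.0000 + 0.4923·0.0000] = 0.0000; exercise value = 0.0000 ≤ continuation, so V_uu = 0.0000
Node ud (S = 105): continuation = 1/1.08·[0.5077·0.0000 + 0.4923·33.2500] = 15.1567; exercise value = 7.0000 ≤ continuation, so V_ud = 15.1567
Node dd (S = 56.25): continuation = 1/1.08·[0.5077·33.2500 + 0.4923·69.8125] = 47.4537; exercise value = 55.7500 > continuation, so V_dd = 55.7500 (exercise)
Node u (S = 140): continuation = 1/1.08·[0.5077·0.0000 + 0.4923·15.1567] = 6.9090; exercise value = 0.0000 ≤ continuation, so V_u = 6.9090
Node d (S = 75): continuation = 1/1.08·[0.5077·15.1567 + 0.4923·55.7500] = 32.5380; exercise value = 37.0000 > continuation, so V_d = 37.0000 (exercise)
Node 0 (S = 100): continuation = 1/1.08·[0.5077·6.9090 + 0.4923·37.0000] = 20.1139; exercise value = 12.0000 ≤ continuation, so V_0 = 20.1139

$20.11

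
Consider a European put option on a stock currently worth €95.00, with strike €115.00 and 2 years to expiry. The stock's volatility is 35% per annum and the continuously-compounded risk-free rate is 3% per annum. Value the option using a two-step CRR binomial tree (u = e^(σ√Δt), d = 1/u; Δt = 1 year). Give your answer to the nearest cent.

€28.25

CRR parameters: u = e^(σ√Δt) = e^(0.35·√1) = 1.4191, d = 1/u = 0.7047
Per-period rate: rΔt = 0.03·1 = 0.03, so R = e^0.03 = 1.0305
Risk-neutral probability p = (e^0.03 − 0.7047)/(1.4191 − 0.7047) = 0.3258/0.7144 = 0.4560
Terminal stock prices: S_uu = 191.3, S_ud = 95, S_dd = 47.18
Terminal payoffs (K − S): max(-76.31, 0) = 0, max(20, 0) = 20, max(67.82, 0) = 67.82
Node u (S = 134.8): V_u = e^(−0.03)·[0.4560·0.0000 + 0.5440·20.0000] = 10.5582
Node d (S = 66.95): V_d = e^(−0.03)·[0.4560·20.0000 + 0.5440·67.8244] = 44.6559
Node 0 (S = 95): V_0 = e^(−0.03)·[0.4560·10.5582 + 0.5440·44.6559] = 28.2466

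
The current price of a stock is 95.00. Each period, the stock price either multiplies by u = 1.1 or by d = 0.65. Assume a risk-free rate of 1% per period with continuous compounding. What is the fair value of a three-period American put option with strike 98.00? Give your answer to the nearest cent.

14.78

Risk-neutral probability p = (e^0.01 − 0.65)/(1.1 − 0.65) = 0.3601/0.4500 = 0.8001
Terminal stock prices: S_uuu = 126.4, S_uud = 74.72, S_udd = 44.15, S_ddd = 26.09
Terminal payoffs (K − S): max(-28.45, 0) = 0, max(23.28, 0) = 23.28, max(53.85, 0) = 53.85, max(71.91, 0) = 71.91
Node uu (S = 115): continuation = e^(−0.01)·[0.8001·0.0000 + 0.1999·23.2825] = 4.6076; exercise value = 0.0000 ≤ continuation, so V_uu = 4.6076
Node ud (S = 67.93): continuation = e^(−0.01)·[0.8001·23.2825 + 0.1999·53.8487] = 29.0999; exercise value = 30.0750 > continuation, so V_ud = 30.0750 (exercise)
Node dd (S = 40.14): continuation = e^(−0.01)·[0.8001·53.8487 + 0.1999·71.9106] = 56.8874; exercise value = 57.8625 > continuation, so V_dd = 57.8625 (exercise)
Node u (S = 104.5): continuation = e^(−0.01)·[0.8001·4.6076 + 0.1999·30.0750] = 9.6017; exercise value = 0.0000 ≤ continuation, so V_u = 9.6017
Node d (S = 61.75): continuation = e^(−0.01)·[0.8001·30.0750 + 0.1999·57.8625] = 35.2749; exercise value = 36.2500 > continuation, so V_d = 36.2500 (exercise)
Node 0 (S = 95): continuation = e^(−0.01)·[0.8001·9.6017 + 0.1999·36.2500] = 14.7799; exercise value = 3.0000 ≤ continuation, so V_0 = 14.7799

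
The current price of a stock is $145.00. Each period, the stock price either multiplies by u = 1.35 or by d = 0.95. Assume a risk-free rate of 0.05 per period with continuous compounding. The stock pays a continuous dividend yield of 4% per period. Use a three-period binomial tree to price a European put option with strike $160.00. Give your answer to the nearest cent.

$18.85

Per-period risk-free factor R = e^0.05 = 1.0513; dividend-adjusted growth = e^(0.05−0.04) = 1.0101.
Risk-neutral probability p = (1.0101 − 0.95)/(1.35 − 0.95) = 0.0601/0.4000 = 0.1501
Terminal stock prices: S_uuu = 356.8, S_uud = 251, S_udd = 176.7, S_ddd = 124.3
Terminal payoffs (K − S): max(-196.8, 0) = 0, max(-91.05, 0) = 0, max(-16.66, 0) = 0, max(35.68, 0) = 35.68
Node uu (S = 264.3): V_uu = e^(−0.05)·[0.1501·0.0000 + 0.8499·0.0000] = 0.0000
Node ud (S = 186): V_ud = e^(−0.05)·[0.1501·0.0000 + 0.8499·0.0000] = 0.0000
Node dd (S = 130.9): V_dd = e^(−0.05)·[0.1501·0.0000 + 0.8499·35.6806] = 28.8451
Node u (S = 195.8): V_u = e^(−0.05)·[0.1501·0.0000 + 0.8499·0.0000] = 0.0000
Node d (S = 137.8): V_d = e^(−0.05)·[0.1501·0.0000 + 0.8499·28.8451] = 23.3191
Node 0 (S = 145): V_0 = e^(−0.05)·[0.1501·0.0000 + 0.8499·23.3191] = 18.8518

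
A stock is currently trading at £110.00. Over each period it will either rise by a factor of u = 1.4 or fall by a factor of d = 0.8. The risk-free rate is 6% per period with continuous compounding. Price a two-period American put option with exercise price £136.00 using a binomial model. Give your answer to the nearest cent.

£28.27

Risk-neutral probability p = (e^0.06 − 0.8)/(1.4 − 0.8) = 0.2618/0.6000 = 0.4364
Terminal stock prices: S_uu = 215.6, S_ud = 123.2, S_dd = 70.4
Terminal payoffs (K − S): max(-79.6, 0) = 0, max(12.8, 0) = 12.8, max(65.6, 0) = 65.6
Node u (S = 154): continuation = e^(−0.06)·[0.4364·0.0000 + 0.5636·12.8000] = 6.7940; exercise value = 0.0000 ≤ continuation, so V_u = 6.7940
Node d (S = 88): continuation = e^(−0.06)·[0.4364·12.8000 + 0.5636·65.6000] = 40.0800; exercise value = 48.0000 > continuation, so V_d = 48.0000 (exercise)
Node 0 (S = 110): continuation = e^(−0.06)·[0.4364·6.7940 + 0.5636·48.0000] = 28.2698; exercise value = 26.0000 ≤ continuation, so V_0 = 28.2698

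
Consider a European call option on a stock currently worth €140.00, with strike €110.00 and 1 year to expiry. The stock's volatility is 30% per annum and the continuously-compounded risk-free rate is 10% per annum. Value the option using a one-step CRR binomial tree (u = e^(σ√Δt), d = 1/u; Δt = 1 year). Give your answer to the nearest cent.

€42.75

CRR parameters: u = e^(σ√Δt) = e^(0.3·√1) = 1.3499, d = 1/u = 0.7408
Per-period rate: rΔt = 0.1·1 = 0.1, so R = e^0.1 = 1.1052
Risk-neutral probability p = (e^0.1 − 0.7408)/(1.3499 − 0.7408) = 0.3644/0.6090 = 0.5982
Terminal stock prices: S_u = 189, S_d = 103.7
Terminal payoffs (S − K): max(78.98, 0) = 78.98, max(-6.285, 0) = 0
Node 0 (S = 140): V_0 = e^(−0.1)·[0.5982·78.9802 + 0.4018·0.0000] = 42.7528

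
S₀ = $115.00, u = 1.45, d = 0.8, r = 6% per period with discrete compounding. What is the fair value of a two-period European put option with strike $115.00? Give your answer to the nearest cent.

Risk-neutral probability p = (1 + 0.06 − 0.8)/(1.45 − 0.8) = 0.2600/0.6500 = 0.4000
Terminal stock prices: S_uu = 241.8, S_ud = 133.4, S_dd = 73.6
Terminal payoffs (K − S): max(-126.8, 0) = 0, max(-18.4, 0) = 0, max(41.4, 0) = 41.4
Node u (S = 166.8): V_u = 1/1.06·[0.4000·0.0000 + 0.6000·0.0000] = 0.0000
Node d (S = 92): V_d = 1/1.06·[0.4000·0.0000 + 0.6000·41.4000] = 23.4340
Node 0 (S = 115): V_0 = 1/1.06·[0.4000·0.0000 + 0.6000·23.4340] = 13.2645

$13.26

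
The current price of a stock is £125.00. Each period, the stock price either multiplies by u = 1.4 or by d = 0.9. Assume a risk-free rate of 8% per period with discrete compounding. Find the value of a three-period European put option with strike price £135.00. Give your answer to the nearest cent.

£9.13

Risk-neutral probability p = (1 + 0.08 − 0.9)/(1.4 − 0.9) = 0.1800/0.5000 = 0.3600
Terminal stock prices: S_uuu = 343, S_uud = 220.5, S_udd = 141.8, S_ddd = 91.13
Terminal payoffs (K − S): max(-208, 0) = 0, max(-85.5, 0) = 0, max(-6.75, 0) = 0, max(43.87, 0) = 43.87
Node uu (S = 245): V_uu = 1/1.08·[0.3600·0.0000 + 0.6400·0.0000] = 0.0000
Node ud (S = 157.5): V_ud = 1/1.08·[0.3600·0.0000 + 0.6400·0.0000] = 0.0000
Node dd (S = 101.2): V_dd = 1/1.08·[0.3600·0.0000 + 0.6400·43.8750] = 26.0000
Node u (S = 175): V_u = 1/1.08·[0.3600·0.0000 + 0.6400·0.0000] = 0.0000
Node d (S = 112.5): V_d = 1/1.08·[0.3600·0.0000 + 0.6400·26.0000] = 15.4074
Node 0 (S = 125): V_0 = 1/1.08·[0.3600·0.0000 + 0.6400·15.4074] = 9.1303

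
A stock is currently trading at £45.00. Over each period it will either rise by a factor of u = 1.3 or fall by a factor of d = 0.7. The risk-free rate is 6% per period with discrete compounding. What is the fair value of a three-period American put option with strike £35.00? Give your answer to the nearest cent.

Risk-neutral probability p = (1 + 0.06 − 0.7)/(1.3 − 0.7) = 0.3600/0.6000 = 0.6000
Terminal stock prices: S_uuu = 98.87, S_uud = 53.24, S_udd = 28.66, S_ddd = 15.43
Terminal payoffs (K − S): max(-63.87, 0) = 0, max(-18.24, 0) = 0, max(6.335, 0) = 6.335, max(19.57, 0) = 19.57
Node uu (S = 76.05): continuation = 1/1.06·[0.6000·0.0000 + 0.4000·0.0000] = 0.0000; exercise value = 0.0000 ≤ continuation, so V_uu = 0.0000
Node ud (S = 40.95): continuation = 1/1.06·[0.6000·0.0000 + 0.4000·6.3350] = 2.3906; exercise value = 0.0000 ≤ continuation, so V_ud = 2.3906
Node dd (S = 22.05): continuation = 1/1.06·[0.6000·6.3350 + 0.4000·19.5650] = 10.9689; exercise value = 12.9500 > continuation, so V_dd = 12.9500 (exercise)
Node u (S = 58.5): continuation = 1/1.06·[0.6000·0.0000 + 0.4000·2.3906] = 0.9021; exercise value = 0.0000 ≤ continuation, so V_u = 0.9021
Node d (S = 31.5): continuation = 1/1.06·[0.6000·2.3906 + 0.4000·12.9500] = 6.2399; exercise value = 3.5000 ≤ continuation, so V_d = 6.2399
Node 0 (S = 45): continuation = 1/1.06·[0.6000·0.9021 + 0.4000·6.2399] = 2.8653; exercise value = 0.0000 ≤ continuation, so V_0 = 2.8653

£2.87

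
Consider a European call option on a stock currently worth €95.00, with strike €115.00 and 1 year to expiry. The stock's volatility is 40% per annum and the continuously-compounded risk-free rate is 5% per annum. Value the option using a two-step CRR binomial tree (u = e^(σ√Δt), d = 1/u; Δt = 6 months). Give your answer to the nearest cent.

€11.17

CRR parameters: u = e^(σ√Δt) = e^(0.4·√0.5) = 1.3269, d = 1/u = 0.7536
Per-period rate: rΔt = 0.05·0.5 = 0.025, so R = e^0.025 = 1.0253
Risk-neutral probability p = (e^0.025 − 0.7536)/(1.3269 − 0.7536) = 0.2717/0.5733 = 0.4739
Terminal stock prices: S_uu = 167.3, S_ud = 95, S_dd = 53.96
Terminal payoffs (S − K): max(52.26, 0) = 52.26, max(-20, 0) = 0, max(-61.04, 0) = 0
Node u (S = 126.1): V_u = e^(−0.025)·[0.4739·52.2621 + 0.5261·0.0000] = 24.1564
Node d (S = 71.6): V_d = e^(−0.025)·[0.4739·0.0000 + 0.5261·0.0000] = 0.0000
Node 0 (S = 95): V_0 = e^(−0.025)·[0.4739·24.1564 + 0.5261·0.0000] = 11.1655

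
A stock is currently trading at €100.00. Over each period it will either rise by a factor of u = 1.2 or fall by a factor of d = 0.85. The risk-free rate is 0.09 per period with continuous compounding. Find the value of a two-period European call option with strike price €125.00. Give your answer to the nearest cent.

€7.72

Risk-neutral probability p = (e^0.09 − 0.85)/(1.2 − 0.85) = 0.2442/0.3500 = 0.6976
Terminal stock prices: S_uu = 144, S_ud = 102, S_dd = 72.25
Terminal payoffs (S − K): max(19, 0) = 19, max(-23, 0) = 0, max(-52.75, 0) = 0
Node u (S = 120): V_u = e^(−0.09)·[0.6976·19.0000 + 0.3024·0.0000] = 12.1143
Node d (S = 85): V_d = e^(−0.09)·[0.6976·0.0000 + 0.3024·0.0000] = 0.0000
Node 0 (S = 100): V_0 = e^(−0.09)·[0.6976·12.1143 + 0.3024·0.0000] = 7.7240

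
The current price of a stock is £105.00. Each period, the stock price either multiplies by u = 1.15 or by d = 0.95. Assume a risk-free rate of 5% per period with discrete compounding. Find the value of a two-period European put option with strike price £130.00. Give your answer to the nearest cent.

Risk-neutral probability p = (1 + 0.05 − 0.95)/(1.15 − 0.95) = 0.1000/0.2000 = 0.5000
Terminal stock prices: S_uu = 138.9, S_ud = 114.7, S_dd = 94.76
Terminal payoffs (K − S): max(-8.862, 0) = 0, max(15.29, 0) = 15.29, max(35.24, 0) = 35.24
Node u (S = 120.7): V_u = 1/1.05·[0.5000·0.0000 + 0.5000·15.2875] = 7.2798
Node d (S = 99.75): V_d = 1/1.05·[0.5000·15.2875 + 0.5000·35.2375] = 24.0595
Node 0 (S = 105): V_0 = 1/1.05·[0.5000·7.2798 + 0.5000·24.0595] = 14.9235

£14.92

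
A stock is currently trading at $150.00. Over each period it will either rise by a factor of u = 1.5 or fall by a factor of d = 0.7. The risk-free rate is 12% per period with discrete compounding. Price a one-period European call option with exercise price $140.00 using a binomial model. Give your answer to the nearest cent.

$39.84

Risk-neutral probability p = (1 + 0.12 − 0.7)/(1.5 − 0.7) = 0.4200/0.8000 = 0.5250
Terminal stock prices: S_u = 225, S_d = 105
Terminal payoffs (S − K): max(85, 0) = 85, max(-35, 0) = 0
Node 0 (S = 150): V_0 = 1/1.12·[0.5250·85.0000 + 0.4750·0.0000] = 39.8438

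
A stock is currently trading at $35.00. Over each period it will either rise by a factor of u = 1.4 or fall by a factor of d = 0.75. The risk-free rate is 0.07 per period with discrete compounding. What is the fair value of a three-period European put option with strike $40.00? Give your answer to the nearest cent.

$6.56

Risk-neutral probability p = (1 + 0.07 − 0.75)/(1.4 − 0.75) = 0.3200/0.6500 = 0.4923
Terminal stock prices: S_uuu = 96.04, S_uud = 51.45, S_udd = 27.56, S_ddd = 14.77
Terminal payoffs (K − S): max(-56.04, 0) = 0, max(-11.45, 0) = 0, max(12.44, 0) = 12.44, max(25.23, 0) = 25.23
Node uu (S = 68.6): V_uu = 1/1.07·[0.4923·0.0000 + 0.5077·0.0000] = 0.0000
Node ud (S = 36.75): V_ud = 1/1.07·[0.4923·0.0000 + 0.5077·12.4375] = 5.9013
Node dd (S = 19.69): V_dd = 1/1.07·[0.4923·12.4375 + 0.5077·25.2344] = 17.6957
Node u (S = 49): V_u = 1/1.07·[0.4923·0.0000 + 0.5077·5.9013] = 2.8001
Node d (S = 26.25): V_d = 1/1.07·[0.4923·5.9013 + 0.5077·17.6957] = 11.1114
Node 0 (S = 35): V_0 = 1/1.07·[0.4923·2.8001 + 0.5077·11.1114] = 6.5604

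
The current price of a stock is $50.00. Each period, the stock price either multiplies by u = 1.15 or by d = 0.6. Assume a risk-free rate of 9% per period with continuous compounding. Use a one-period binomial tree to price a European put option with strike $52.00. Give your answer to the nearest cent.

$2.04

Risk-neutral probability p = (e^0.09 − 0.6)/(1.15 − 0.6) = 0.4942/0.5500 = 0.8985
Terminal stock prices: S_u = 57.5, S_d = 30
Terminal payoffs (K − S): max(-5.5, 0) = 0, max(22, 0) = 22
Node 0 (S = 50): V_0 = e^(−0.09)·[0.8985·0.0000 + 0.1015·22.0000] = 2.0408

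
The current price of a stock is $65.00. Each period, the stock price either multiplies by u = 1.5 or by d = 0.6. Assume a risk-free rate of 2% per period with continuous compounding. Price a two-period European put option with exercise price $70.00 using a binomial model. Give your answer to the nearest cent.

Risk-neutral probability p = (e^0.02 − 0.6)/(1.5 − 0.6) = 0.4202/0.9000 = 0.4669
Terminal stock prices: S_uu = 146.2, S_ud = 58.5, S_dd = 23.4
Terminal payoffs (K − S): max(-76.25, 0) = 0, max(11.5, 0) = 11.5, max(46.6, 0) = 46.6
Node u (S = 97.5): V_u = e^(−0.02)·[0.4669·0.0000 + 0.5331·11.5000] = 6.0094
Node d (S = 39): V_d = e^(−0.02)·[0.4669·11.5000 + 0.5331·46.6000] = 29.6139
Node 0 (S = 65): V_0 = e^(−0.02)·[0.4669·6.0094 + 0.5331·29.6139] = 18.2250

$18.23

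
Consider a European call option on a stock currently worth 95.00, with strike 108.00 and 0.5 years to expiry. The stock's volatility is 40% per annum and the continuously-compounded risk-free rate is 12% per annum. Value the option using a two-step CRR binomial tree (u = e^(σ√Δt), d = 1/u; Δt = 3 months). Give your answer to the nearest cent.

8.78

CRR parameters: u = e^(σ√Δt) = e^(0.4·√0.25) = 1.2214, d = 1/u = 0.8187
Per-period rate: rΔt = 0.12·0.25 = 0.03, so R = e^0.03 = 1.0305
Risk-neutral probability p = (e^0.03 − 0.8187)/(1.2214 − 0.8187) = 0.2117/0.4027 = 0.5258
Terminal stock prices: S_uu = 141.7, S_ud = 95, S_dd = 63.68
Terminal payoffs (S − K): max(33.72, 0) = 33.72, max(-13, 0) = 0, max(-44.32, 0) = 0
Node u (S = 116): V_u = e^(−0.03)·[0.5258·33.7233 + 0.4742·0.0000] = 17.2076
Node d (S = 77.78): V_d = e^(−0.03)·[0.5258·0.0000 + 0.4742·0.0000] = 0.0000
Node 0 (S = 95): V_0 = e^(−0.03)·[0.5258·17.2076 + 0.4742·0.0000] = 8.7803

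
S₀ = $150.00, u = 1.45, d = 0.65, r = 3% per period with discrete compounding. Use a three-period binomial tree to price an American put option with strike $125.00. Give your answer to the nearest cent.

$23.94

Risk-neutral probability p = (1 + 0.03 − 0.65)/(1.45 − 0.65) = 0.3800/0.8000 = 0.4750
Terminal stock prices: S_uuu = 457.3, S_uud = 205, S_udd = 91.89, S_ddd = 41.19
Terminal payoffs (K − S): max(-332.3, 0) = 0, max(-79.99, 0) = 0, max(33.11, 0) = 33.11, max(83.81, 0) = 83.81
Node uu (S = 315.4): continuation = 1/1.03·[0.4750·0.0000 + 0.5250·0.0000] = 0.0000; exercise value = 0.0000 ≤ continuation, so V_uu = 0.0000
Node ud (S = 141.4): continuation = 1/1.03·[0.4750·0.0000 + 0.5250·33.1062] = 16.8745; exercise value = 0.0000 ≤ continuation, so V_ud = 16.8745
Node dd (S = 63.38): continuation = 1/1.03·[0.4750·33.1062 + 0.5250·83.8063] = 57.9842; exercise value = 61.6250 > continuation, so V_dd = 61.6250 (exercise)
Node u (S = 217.5): continuation = 1/1.03·[0.4750·0.0000 + 0.5250·16.8745] = 8.6011; exercise value = 0.0000 ≤ continuation, so V_u = 8.6011
Node d (S = 97.5): continuation = 1/1.03·[0.4750·16.8745 + 0.5250·61.6250] = 39.1928; exercise value = 27.5000 ≤ continuation, so V_d = 39.1928
Node 0 (S = 150): continuation = 1/1.03·[0.4750·8.6011 + 0.5250·39.1928] = 23.9434; exercise value = 0.0000 ≤ continuation, so V_0 = 23.9434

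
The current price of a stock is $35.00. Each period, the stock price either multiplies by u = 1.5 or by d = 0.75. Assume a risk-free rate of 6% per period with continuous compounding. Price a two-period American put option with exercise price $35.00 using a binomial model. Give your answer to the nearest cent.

Risk-neutral probability p = (e^0.06 − 0.75)/(1.5 − 0.75) = 0.3118/0.7500 = 0.4158
Terminal stock prices: S_uu = 78.75, S_ud = 39.38, S_dd = 19.69
Terminal payoffs (K − S): max(-43.75, 0) = 0, max(-4.375, 0) = 0, max(15.31, 0) = 15.31
Node u (S = 52.5): continuation = e^(−0.06)·[0.4158·0.0000 + 0.5842·0.0000] = 0.0000; exercise value = 0.0000 ≤ continuation, so V_u = 0.0000
Node d (S = 26.25): continuation = e^(−0.06)·[0.4158·0.0000 + 0.5842·15.3125] = 8.4249; exercise value = 8.7500 > continuation, so V_d = 8.7500 (exercise)
Node 0 (S = 35): continuation = e^(−0.06)·[0.4158·0.0000 + 0.5842·8.7500] = 4.8142; exercise value = 0.0000 ≤ continuation, so V_0 = 4.8142

$4.81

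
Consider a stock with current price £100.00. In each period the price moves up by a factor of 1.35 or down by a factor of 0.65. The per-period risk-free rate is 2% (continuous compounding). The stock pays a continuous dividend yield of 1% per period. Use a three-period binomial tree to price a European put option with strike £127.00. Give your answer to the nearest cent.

£37.81

Per-period risk-free factor R = e^0.02 = 1.0202; dividend-adjusted growth = e^(0.02−0.01) = 1.0101.
Risk-neutral probability p = (1.0101 − 0.65)/(1.35 − 0.65) = 0.3601/0.7000 = 0.5144
Terminal stock prices: S_uuu = 246, S_uud = 118.5, S_udd = 57.04, S_ddd = 27.46
Terminal payoffs (K − S): max(-119, 0) = 0, max(8.537, 0) = 8.537, max(69.96, 0) = 69.96, max(99.54, 0) = 99.54
Node uu (S = 182.3): V_uu = e^(−0.02)·[0.5144·0.0000 + 0.4856·8.5375] = 4.0641
Node ud (S = 87.75): V_ud = e^(−0.02)·[0.5144·8.5375 + 0.4856·69.9625] = 37.6084
Node dd (S = 42.25): V_dd = e^(−0.02)·[0.5144·69.9625 + 0.4856·99.5375] = 82.6556
Node u (S = 135): V_u = e^(−0.02)·[0.5144·4.0641 + 0.4856·37.6084] = 19.9516
Node d (S = 65): V_d = e^(−0.02)·[0.5144·37.6084 + 0.4856·82.6556] = 58.3073
Node 0 (S = 100): V_0 = e^(−0.02)·[0.5144·19.9516 + 0.4856·58.3073] = 37.8149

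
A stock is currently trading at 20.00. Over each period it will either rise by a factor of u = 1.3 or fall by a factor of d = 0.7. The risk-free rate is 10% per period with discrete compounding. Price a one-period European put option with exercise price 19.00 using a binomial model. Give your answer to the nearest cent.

Risk-neutral probability p = (1 + 0.1 − 0.7)/(1.3 − 0.7) = 0.4000/0.6000 = 0.6667
Terminal stock prices: S_u = 26, S_d = 14
Terminal payoffs (K − S): max(-7, 0) = 0, max(5, 0) = 5
Node 0 (S = 20): V_0 = 1/1.1·[0.6667·0.0000 + 0.3333·5.0000] = 1.5152

1.52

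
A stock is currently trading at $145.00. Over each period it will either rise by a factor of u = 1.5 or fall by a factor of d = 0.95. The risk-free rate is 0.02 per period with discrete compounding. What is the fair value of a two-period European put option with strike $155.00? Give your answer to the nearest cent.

$17.67

Risk-neutral probability p = (1 + 0.02 − 0.95)/(1.5 − 0.95) = 0.0700/0.5500 = 0.1273
Terminal stock prices: S_uu = 326.2, S_ud = 206.6, S_dd = 130.9
Terminal payoffs (K − S): max(-171.2, 0) = 0, max(-51.62, 0) = 0, max(24.14, 0) = 24.14
Node u (S = 217.5): V_u = 1/1.02·[0.1273·0.0000 + 0.8727·0.0000] = 0.0000
Node d (S = 137.8): V_d = 1/1.02·[0.1273·0.0000 + 0.8727·24.1375] = 20.6524
Node 0 (S = 145): V_0 = 1/1.02·[0.1273·0.0000 + 0.8727·20.6524] = 17.6705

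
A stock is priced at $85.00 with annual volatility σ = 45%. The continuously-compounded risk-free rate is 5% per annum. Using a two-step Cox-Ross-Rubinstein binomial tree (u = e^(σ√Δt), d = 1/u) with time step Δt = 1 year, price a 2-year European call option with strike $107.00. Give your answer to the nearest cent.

CRR parameters: u = e^(σ√Δt) = e^(0.45·√1) = 1.5683, d = 1/u = 0.6376
Per-period rate: rΔt = 0.05·1 = 0.05, so R = e^0.05 = 1.0513
Risk-neutral probability p = (e^0.05 − 0.6376)/(1.5683 − 0.6376) = 0.4136/0.9307 = 0.4445
Terminal stock prices: S_uu = 209.1, S_ud = 85, S_dd = 34.56
Terminal payoffs (S − K): max(102.1, 0) = 102.1, max(-22, 0) = 0, max(-72.44, 0) = 0
Node u (S = 133.3): V_u = e^(−0.05)·[0.4445·102.0663 + 0.5555·0.0000] = 43.1510
Node d (S = 54.2): V_d = e^(−0.05)·[0.4445·0.0000 + 0.5555·0.0000] = 0.0000
Node 0 (S = 85): V_0 = e^(−0.05)·[0.4445·43.1510 + 0.5555·0.0000] = 18.2431

$18.24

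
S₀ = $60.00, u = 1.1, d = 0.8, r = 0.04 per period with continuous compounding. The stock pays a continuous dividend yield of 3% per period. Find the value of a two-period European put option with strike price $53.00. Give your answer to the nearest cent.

Per-period risk-free factor R = e^0.04 = 1.0408; dividend-adjusted growth = e^(0.04−0.03) = 1.0101.
Risk-neutral probability p = (1.0101 − 0.8)/(1.1 − 0.8) = 0.2101/0.3000 = 0.7002
Terminal stock prices: S_uu = 72.6, S_ud = 52.8, S_dd = 38.4
Terminal payoffs (K − S): max(-19.6, 0) = 0, max(0.2, 0) = 0.2, max(14.6, 0) = 14.6
Node u (S = 66): V_u = e^(−0.04)·[0.7002·0.0000 + 0.2998·0.2000] = 0.0576
Node d (S = 48): V_d = e^(−0.04)·[0.7002·0.2000 + 0.2998·14.6000] = 4.3405
Node 0 (S = 60): V_0 = e^(−0.04)·[0.7002·0.0576 + 0.2998·4.3405] = 1.2891

$1.29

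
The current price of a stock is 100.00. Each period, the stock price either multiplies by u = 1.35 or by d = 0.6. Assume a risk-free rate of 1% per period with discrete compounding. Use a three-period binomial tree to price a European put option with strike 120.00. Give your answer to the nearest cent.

Risk-neutral probability p = (1 + 0.01 − 0.6)/(1.35 − 0.6) = 0.4100/0.7500 = 0.5467
Terminal stock prices: S_uuu = 246, S_uud = 109.4, S_udd = 48.6, S_ddd = 21.6
Terminal payoffs (K − S): max(-126, 0) = 0, max(10.65, 0) = 10.65, max(71.4, 0) = 71.4, max(98.4, 0) = 98.4
Node uu (S = 182.3): V_uu = 1/1.01·[0.5467·0.0000 + 0.4533·10.6500] = 4.7802
Node ud (S = 81): V_ud = 1/1.01·[0.5467·10.6500 + 0.4533·71.4000] = 37.8119
Node dd (S = 36): V_dd = 1/1.01·[0.5467·71.4000 + 0.4533·98.4000] = 82.8119
Node u (S = 135): V_u = 1/1.01·[0.5467·4.7802 + 0.4533·37.8119] = 19.5590
Node d (S = 60): V_d = 1/1.01·[0.5467·37.8119 + 0.4533·82.8119] = 57.6355
Node 0 (S = 100): V_0 = 1/1.01·[0.5467·19.5590 + 0.4533·57.6355] = 36.4558

36.46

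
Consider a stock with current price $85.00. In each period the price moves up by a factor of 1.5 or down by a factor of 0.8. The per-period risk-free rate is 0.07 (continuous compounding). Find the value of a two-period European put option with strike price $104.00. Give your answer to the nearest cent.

Risk-neutral probability p = (e^0.07 − 0.8)/(1.5 − 0.8) = 0.2725/0.7000 = 0.3893
Terminal stock prices: S_uu = 191.2, S_ud = 102, S_dd = 54.4
Terminal payoffs (K − S): max(-87.25, 0) = 0, max(2, 0) = 2, max(49.6, 0) = 49.6
Node u (S = 127.5): V_u = e^(−0.07)·[0.3893·0.0000 + 0.6107·2.0000] = 1.1388
Node d (S = 68): V_d = e^(−0.07)·[0.3893·2.0000 + 0.6107·49.6000] = 28.9690
Node 0 (S = 85): V_0 = e^(−0.07)·[0.3893·1.1388 + 0.6107·28.9690] = 16.9087

$16.91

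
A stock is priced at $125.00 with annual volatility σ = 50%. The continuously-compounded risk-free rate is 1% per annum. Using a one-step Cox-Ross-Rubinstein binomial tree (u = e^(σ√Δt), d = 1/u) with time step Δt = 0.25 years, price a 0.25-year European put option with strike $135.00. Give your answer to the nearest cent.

CRR parameters: u = e^(σ√Δt) = e^(0.5·√0.25) = 1.2840, d = 1/u = 0.7788
Per-period rate: rΔt = 0.01·0.25 = 0.0025, so R = e^0.0025 = 1.0025
Risk-neutral probability p = (e^0.0025 − 0.7788)/(1.2840 − 0.7788) = 0.2237/0.5052 = 0.4428
Terminal stock prices: S_u = 160.5, S_d = 97.35
Terminal payoffs (K − S): max(-25.5, 0) = 0, max(37.65, 0) = 37.65
Node 0 (S = 125): V_0 = e^(−0.0025)·[0.4428·0.0000 + 0.5572·37.6499] = 20.9270

$20.93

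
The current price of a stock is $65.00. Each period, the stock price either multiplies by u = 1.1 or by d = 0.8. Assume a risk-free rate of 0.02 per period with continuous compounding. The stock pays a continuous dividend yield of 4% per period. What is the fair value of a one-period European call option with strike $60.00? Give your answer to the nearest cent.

$6.77

Per-period risk-free factor R = e^0.02 = 1.0202; dividend-adjusted growth = e^(0.02−0.04) = 0.9802.
Risk-neutral probability p = (0.9802 − 0.8)/(1.1 − 0.8) = 0.1802/0.3000 = 0.6007
Terminal stock prices: S_u = 71.5, S_d = 52
Terminal payoffs (S − K): max(11.5, 0) = 11.5, max(-8, 0) = 0
Node 0 (S = 65): V_0 = e^(−0.02)·[0.6007·11.5000 + 0.3993·0.0000] = 6.7708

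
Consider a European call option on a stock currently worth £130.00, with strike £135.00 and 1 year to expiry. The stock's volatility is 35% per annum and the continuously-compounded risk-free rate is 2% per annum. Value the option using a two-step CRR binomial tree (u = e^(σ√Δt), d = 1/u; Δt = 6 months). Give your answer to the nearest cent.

£16.13

CRR parameters: u = e^(σ√Δt) = e^(0.35·√0.5) = 1.2808, d = 1/u = 0.7808
Per-period rate: rΔt = 0.02·0.5 = 0.01, so R = e^0.01 = 1.0101
Risk-neutral probability p = (e^0.01 − 0.7808)/(1.2808 − 0.7808) = 0.2293/0.5000 = 0.4585
Terminal stock prices: S_uu = 213.3, S_ud = 130, S_dd = 79.25
Terminal payoffs (S − K): max(78.26, 0) = 78.26, max(-5, 0) = 0, max(-55.75, 0) = 0
Node u (S = 166.5): V_u = e^(−0.01)·[0.4585·78.2594 + 0.5415·0.0000] = 35.5280
Node d (S = 101.5): V_d = e^(−0.01)·[0.4585·0.0000 + 0.5415·0.0000] = 0.0000
Node 0 (S = 130): V_0 = e^(−0.01)·[0.4585·35.5280 + 0.5415·0.0000] = 16.1290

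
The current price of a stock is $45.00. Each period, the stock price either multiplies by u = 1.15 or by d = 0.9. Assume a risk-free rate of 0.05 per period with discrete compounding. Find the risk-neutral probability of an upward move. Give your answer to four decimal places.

Risk-neutral probability p = (1 + 0.05 − 0.9)/(1.15 − 0.9) = 0.1500/0.2500 = 0.6000

p = 0.6000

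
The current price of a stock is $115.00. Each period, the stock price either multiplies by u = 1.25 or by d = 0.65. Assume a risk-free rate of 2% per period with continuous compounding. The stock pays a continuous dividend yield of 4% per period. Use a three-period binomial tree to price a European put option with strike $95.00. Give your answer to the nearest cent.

Per-period risk-free factor R = e^0.02 = 1.0202; dividend-adjusted growth = e^(0.02−0.04) = 0.9802.
Risk-neutral probability p = (0.9802 − 0.65)/(1.25 − 0.65) = 0.3302/0.6000 = 0.5503
Terminal stock prices: S_uuu = 224.6, S_uud = 116.8, S_udd = 60.73, S_ddd = 31.58
Terminal payoffs (K − S): max(-129.6, 0) = 0, max(-21.8, 0) = 0, max(34.27, 0) = 34.27, max(63.42, 0) = 63.42
Node uu (S = 179.7): V_uu = e^(−0.02)·[0.5503·0.0000 + 0.4497·0.0000] = 0.0000
Node ud (S = 93.44): V_ud = e^(−0.02)·[0.5503·0.0000 + 0.4497·34.2656] = 15.1031
Node dd (S = 48.59): V_dd = e^(−0.02)·[0.5503·34.2656 + 0.4497·63.4181] = 46.4365
Node u (S = 143.8): V_u = e^(−0.02)·[0.5503·0.0000 + 0.4497·15.1031] = 6.6569
Node d (S = 74.75): V_d = e^(−0.02)·[0.5503·15.1031 + 0.4497·46.4365] = 28.6147
Node 0 (S = 115): V_0 = e^(−0.02)·[0.5503·6.6569 + 0.4497·28.6147] = 16.2033

$16.20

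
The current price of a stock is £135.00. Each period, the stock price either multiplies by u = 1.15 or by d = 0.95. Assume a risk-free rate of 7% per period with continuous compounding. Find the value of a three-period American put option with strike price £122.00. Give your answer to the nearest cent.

Risk-neutral probability p = (e^0.07 − 0.95)/(1.15 − 0.95) = 0.1225/0.2000 = 0.6125
Terminal stock prices: S_uuu = 205.3, S_uud = 169.6, S_udd = 140.1, S_ddd = 115.7
Terminal payoffs (K − S): max(-83.32, 0) = 0, max(-47.61, 0) = 0, max(-18.11, 0) = 0, max(6.254, 0) = 6.254
Node uu (S = 178.5): continuation = e^(−0.07)·[0.6125·0.0000 + 0.3875·0.0000] = 0.0000; exercise value = 0.0000 ≤ continuation, so V_uu = 0.0000
Node ud (S = 147.5): continuation = e^(−0.07)·[0.6125·0.0000 + 0.3875·0.0000] = 0.0000; exercise value = 0.0000 ≤ continuation, so V_ud = 0.0000
Node dd (S = 121.8): continuation = e^(−0.07)·[0.6125·0.0000 + 0.3875·6.2544] = 2.2595; exercise value = 0.1625 ≤ continuation, so V_dd = 2.2595
Node u (S = 155.2): continuation = e^(−0.07)·[0.6125·0.0000 + 0.3875·0.0000] = 0.0000; exercise value = 0.0000 ≤ continuation, so V_u = 0.0000
Node d (S = 128.2): continuation = e^(−0.07)·[0.6125·0.0000 + 0.3875·2.2595] = 0.8163; exercise value = 0.0000 ≤ continuation, so V_d = 0.8163
Node 0 (S = 135): continuation = e^(−0.07)·[0.6125·0.0000 + 0.3875·0.8163] = 0.2949; exercise value = 0.0000 ≤ continuation, so V_0 = 0.2949

£0.29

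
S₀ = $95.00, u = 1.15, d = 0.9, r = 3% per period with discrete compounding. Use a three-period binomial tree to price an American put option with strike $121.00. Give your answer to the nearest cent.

Risk-neutral probability p = (1 + 0.03 − 0.9)/(1.15 − 0.9) = 0.1300/0.2500 = 0.5200
Terminal stock prices: S_uuu = 144.5, S_uud = 113.1, S_udd = 88.49, S_ddd = 69.26
Terminal payoffs (K − S): max(-23.48, 0) = 0, max(7.926, 0) = 7.926, max(32.51, 0) = 32.51, max(51.74, 0) = 51.74
Node uu (S = 125.6): continuation = 1/1.03·[0.5200·0.0000 + 0.4800·7.9263] = 3.6938; exercise value = 0.0000 ≤ continuation, so V_uu = 3.6938
Node ud (S = 98.32): continuation = 1/1.03·[0.5200·7.9263 + 0.4800·32.5075] = 19.1507; exercise value = 22.6750 > continuation, so V_ud = 22.6750 (exercise)
Node dd (S = 76.95): continuation = 1/1.03·[0.5200·32.5075 + 0.4800·51.7450] = 40.5257; exercise value = 44.0500 > continuation, so V_dd = 44.0500 (exercise)
Node u (S = 109.2): continuation = 1/1.03·[0.5200·3.6938 + 0.4800·22.6750] = 12.4318; exercise value = 11.7500 ≤ continuation, so V_u = 12.4318
Node d (S = 85.5): continuation = 1/1.03·[0.5200·22.6750 + 0.4800·44.0500] = 31.9757; exercise value = 35.5000 > continuation, so V_d = 35.5000 (exercise)
Node 0 (S = 95): continuation = 1/1.03·[0.5200·12.4318 + 0.4800·35.5000] = 22.8199; exercise value = 26.0000 > continuation, so V_0 = 26.0000 (exercise)

$26.00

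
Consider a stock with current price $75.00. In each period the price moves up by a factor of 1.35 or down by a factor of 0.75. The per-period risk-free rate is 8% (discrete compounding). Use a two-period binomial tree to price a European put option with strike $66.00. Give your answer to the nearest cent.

Risk-neutral probability p = (1 + 0.08 − 0.75)/(1.35 − 0.75) = 0.3300/0.6000 = 0.5500
Terminal stock prices: S_uu = 136.7, S_ud = 75.94, S_dd = 42.19
Terminal payoffs (K − S): max(-70.69, 0) = 0, max(-9.938, 0) = 0, max(23.81, 0) = 23.81
Node u (S = 101.2): V_u = 1/1.08·[0.5500·0.0000 + 0.4500·0.0000] = 0.0000
Node d (S = 56.25): V_d = 1/1.08·[0.5500·0.0000 + 0.4500·23.8125] = 9.9219
Node 0 (S = 75): V_0 = 1/1.08·[0.5500·0.0000 + 0.4500·9.9219] = 4.1341

$4.13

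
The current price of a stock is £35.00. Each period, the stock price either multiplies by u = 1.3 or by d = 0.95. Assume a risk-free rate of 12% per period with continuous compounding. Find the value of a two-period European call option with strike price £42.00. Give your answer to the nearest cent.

Risk-neutral probability p = (e^0.12 − 0.95)/(1.3 − 0.95) = 0.1775/0.3500 = 0.5071
Terminal stock prices: S_uu = 59.15, S_ud = 43.23, S_dd = 31.59
Terminal payoffs (S − K): max(17.15, 0) = 17.15, max(1.225, 0) = 1.225, max(-10.41, 0) = 0
Node u (S = 45.5): V_u = e^(−0.12)·[0.5071·17.1500 + 0.4929·1.2250] = 8.2493
Node d (S = 33.25): V_d = e^(−0.12)·[0.5071·1.2250 + 0.4929·0.0000] = 0.5510
Node 0 (S = 35): V_0 = e^(−0.12)·[0.5071·8.2493 + 0.4929·0.5510] = 3.9513

£3.95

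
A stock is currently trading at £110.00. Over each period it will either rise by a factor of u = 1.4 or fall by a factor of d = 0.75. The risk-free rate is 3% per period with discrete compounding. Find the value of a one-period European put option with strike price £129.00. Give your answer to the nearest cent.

£25.70

Risk-neutral probability p = (1 + 0.03 − 0.75)/(1.4 − 0.75) = 0.2800/0.6500 = 0.4308
Terminal stock prices: S_u = 154, S_d = 82.5
Terminal payoffs (K − S): max(-25, 0) = 0, max(46.5, 0) = 46.5
Node 0 (S = 110): V_0 = 1/1.03·[0.4308·0.0000 + 0.5692·46.5000] = 25.6983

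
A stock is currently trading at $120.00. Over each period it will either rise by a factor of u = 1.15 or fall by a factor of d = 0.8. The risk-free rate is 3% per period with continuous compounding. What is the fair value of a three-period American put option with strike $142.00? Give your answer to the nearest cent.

$23.98

Risk-neutral probability p = (e^0.03 − 0.8)/(1.15 − 0.8) = 0.2305/0.3500 = 0.6584
Terminal stock prices: S_uuu = 182.5, S_uud = 127, S_udd = 88.32, S_ddd = 61.44
Terminal payoffs (K − S): max(-40.5, 0) = 0, max(15.04, 0) = 15.04, max(53.68, 0) = 53.68, max(80.56, 0) = 80.56
Node uu (S = 158.7): continuation = e^(−0.03)·[0.6584·0.0000 + 0.3416·15.0400] = 4.9852; exercise value = 0.0000 ≤ continuation, so V_uu = 4.9852
Node ud (S = 110.4): continuation = e^(−0.03)·[0.6584·15.0400 + 0.3416·53.6800] = 27.4033; exercise value = 31.6000 > continuation, so V_ud = 31.6000 (exercise)
Node dd (S = 76.8): continuation = e^(−0.03)·[0.6584·53.6800 + 0.3416·80.5600] = 61.0033; exercise value = 65.2000 > continuation, so V_dd = 65.2000 (exercise)
Node u (S = 138): continuation = e^(−0.03)·[0.6584·4.9852 + 0.3416·31.6000] = 13.6597; exercise value = 4.0000 ≤ continuation, so V_u = 13.6597
Node d (S = 96): continuation = e^(−0.03)·[0.6584·31.6000 + 0.3416·65.2000] = 41.8033; exercise value = 46.0000 > continuation, so V_d = 46.0000 (exercise)
Node 0 (S = 120): continuation = e^(−0.03)·[0.6584·13.6597 + 0.3416·46.0000] = 23.9757; exercise value = 22.0000 ≤ continuation, so V_0 = 23.9757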